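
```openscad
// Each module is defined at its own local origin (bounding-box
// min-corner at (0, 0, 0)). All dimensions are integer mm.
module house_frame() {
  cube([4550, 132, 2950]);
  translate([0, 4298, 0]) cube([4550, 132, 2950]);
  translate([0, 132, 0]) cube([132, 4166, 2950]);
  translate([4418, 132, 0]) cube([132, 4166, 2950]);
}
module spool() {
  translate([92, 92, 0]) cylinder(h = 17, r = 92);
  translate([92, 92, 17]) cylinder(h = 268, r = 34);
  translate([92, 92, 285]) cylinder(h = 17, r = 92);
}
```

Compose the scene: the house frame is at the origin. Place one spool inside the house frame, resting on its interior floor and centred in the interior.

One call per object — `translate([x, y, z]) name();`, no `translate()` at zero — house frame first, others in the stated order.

house_frame();
translate([2183, 2123, 0]) spool();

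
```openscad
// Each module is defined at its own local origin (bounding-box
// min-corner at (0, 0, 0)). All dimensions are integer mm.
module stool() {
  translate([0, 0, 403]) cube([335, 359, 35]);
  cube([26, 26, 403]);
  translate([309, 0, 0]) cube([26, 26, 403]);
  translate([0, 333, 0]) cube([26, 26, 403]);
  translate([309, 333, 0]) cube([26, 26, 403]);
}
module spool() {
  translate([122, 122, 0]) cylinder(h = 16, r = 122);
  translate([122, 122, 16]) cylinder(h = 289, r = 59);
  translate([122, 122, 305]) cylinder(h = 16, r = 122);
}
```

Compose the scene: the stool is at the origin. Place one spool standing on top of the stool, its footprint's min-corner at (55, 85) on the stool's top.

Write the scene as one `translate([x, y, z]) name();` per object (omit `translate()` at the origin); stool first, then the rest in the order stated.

stool();
translate([55, 85, 438]) spool();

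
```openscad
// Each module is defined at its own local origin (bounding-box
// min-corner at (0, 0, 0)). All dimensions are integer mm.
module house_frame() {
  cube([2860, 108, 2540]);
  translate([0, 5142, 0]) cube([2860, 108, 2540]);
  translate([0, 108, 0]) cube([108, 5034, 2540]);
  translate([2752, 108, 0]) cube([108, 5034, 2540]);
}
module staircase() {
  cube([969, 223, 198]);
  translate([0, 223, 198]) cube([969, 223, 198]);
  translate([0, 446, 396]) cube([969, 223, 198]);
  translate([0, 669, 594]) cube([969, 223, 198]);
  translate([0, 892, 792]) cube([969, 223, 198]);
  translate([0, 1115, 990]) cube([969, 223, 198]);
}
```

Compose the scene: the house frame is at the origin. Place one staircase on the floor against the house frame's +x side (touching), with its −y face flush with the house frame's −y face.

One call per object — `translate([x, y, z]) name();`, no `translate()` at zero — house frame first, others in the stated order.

house_frame();
translate([2860, 0, 0]) staircase();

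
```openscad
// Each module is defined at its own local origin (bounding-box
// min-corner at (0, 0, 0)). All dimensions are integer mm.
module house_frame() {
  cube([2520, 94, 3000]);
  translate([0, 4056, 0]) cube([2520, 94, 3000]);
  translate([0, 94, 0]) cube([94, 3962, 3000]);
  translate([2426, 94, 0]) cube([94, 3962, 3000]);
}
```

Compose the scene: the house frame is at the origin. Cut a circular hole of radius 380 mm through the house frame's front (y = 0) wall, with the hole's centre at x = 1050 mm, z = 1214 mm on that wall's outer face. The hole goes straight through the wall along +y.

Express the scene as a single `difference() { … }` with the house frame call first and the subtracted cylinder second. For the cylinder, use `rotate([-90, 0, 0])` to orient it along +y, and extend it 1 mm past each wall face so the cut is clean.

difference() {
  house_frame();
  translate([1050, -1, 1214]) rotate([-90, 0, 0]) cylinder(h = 96, r = 380);
}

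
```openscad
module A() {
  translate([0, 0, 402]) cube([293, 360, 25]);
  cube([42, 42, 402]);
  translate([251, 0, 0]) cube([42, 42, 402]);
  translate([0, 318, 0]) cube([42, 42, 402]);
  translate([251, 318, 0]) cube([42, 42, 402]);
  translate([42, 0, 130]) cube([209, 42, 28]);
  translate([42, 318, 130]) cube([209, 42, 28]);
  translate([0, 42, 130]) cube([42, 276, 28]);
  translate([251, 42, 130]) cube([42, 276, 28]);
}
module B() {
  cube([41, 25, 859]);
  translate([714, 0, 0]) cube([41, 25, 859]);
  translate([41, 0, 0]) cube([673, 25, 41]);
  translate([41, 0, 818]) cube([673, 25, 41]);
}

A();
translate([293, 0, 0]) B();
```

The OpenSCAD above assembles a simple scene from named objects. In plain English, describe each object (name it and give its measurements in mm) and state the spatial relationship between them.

A is a simple wooden stool: a rectangular seat 293 mm (x) by 360 mm (y), 25 mm thick, top face at z = 427 mm, on four square legs, each 42×42 mm in cross-section. The legs rest on z = 0, each flush with a corner of the seat. Four stretchers, 42 mm wide and 28 mm tall, connect adjacent legs with their undersides at z = 130 mm, each running between the inner faces of the legs it joins and aligned with the legs' outer faces on the other axis.

B is a rectangular picture frame lying in the x–z plane (depth along y). The opening is 673 mm wide (x) by 777 mm tall (z), surrounded by a border 41 mm wide on all four sides. The frame is 25 mm deep and is made of two full-height vertical stiles with two horizontal rails fitted between them.

The picture frame is against the stool's +x side, with their −y faces flush.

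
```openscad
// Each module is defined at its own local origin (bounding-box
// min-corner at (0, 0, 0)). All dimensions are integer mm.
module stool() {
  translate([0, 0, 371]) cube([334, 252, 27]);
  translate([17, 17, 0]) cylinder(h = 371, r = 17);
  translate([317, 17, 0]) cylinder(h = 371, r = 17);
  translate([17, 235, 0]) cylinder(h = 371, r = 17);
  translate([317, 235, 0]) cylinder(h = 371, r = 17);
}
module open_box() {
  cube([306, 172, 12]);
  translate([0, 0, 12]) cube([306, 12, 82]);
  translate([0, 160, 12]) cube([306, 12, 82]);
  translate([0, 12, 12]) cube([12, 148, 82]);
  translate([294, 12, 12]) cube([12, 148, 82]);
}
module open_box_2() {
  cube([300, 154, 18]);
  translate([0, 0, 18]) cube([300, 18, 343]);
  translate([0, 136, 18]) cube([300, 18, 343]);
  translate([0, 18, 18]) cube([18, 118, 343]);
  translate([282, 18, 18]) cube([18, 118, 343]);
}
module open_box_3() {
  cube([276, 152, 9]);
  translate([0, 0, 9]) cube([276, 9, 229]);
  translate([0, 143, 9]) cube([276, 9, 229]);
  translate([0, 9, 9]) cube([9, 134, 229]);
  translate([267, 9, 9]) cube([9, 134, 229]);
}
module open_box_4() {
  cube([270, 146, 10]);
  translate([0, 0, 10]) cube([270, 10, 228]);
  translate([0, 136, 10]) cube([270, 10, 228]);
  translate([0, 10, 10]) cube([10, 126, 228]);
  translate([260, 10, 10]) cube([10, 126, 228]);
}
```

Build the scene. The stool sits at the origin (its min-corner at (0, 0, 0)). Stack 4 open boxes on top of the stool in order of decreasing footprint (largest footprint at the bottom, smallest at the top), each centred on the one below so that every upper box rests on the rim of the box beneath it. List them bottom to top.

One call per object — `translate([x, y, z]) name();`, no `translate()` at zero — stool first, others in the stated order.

stool();
translate([14, 40, 398]) open_box();
translate([17, 49, 492]) open_box_2();
translate([29, 50, 853]) open_box_3();
translate([32, 53, 1091]) open_box_4();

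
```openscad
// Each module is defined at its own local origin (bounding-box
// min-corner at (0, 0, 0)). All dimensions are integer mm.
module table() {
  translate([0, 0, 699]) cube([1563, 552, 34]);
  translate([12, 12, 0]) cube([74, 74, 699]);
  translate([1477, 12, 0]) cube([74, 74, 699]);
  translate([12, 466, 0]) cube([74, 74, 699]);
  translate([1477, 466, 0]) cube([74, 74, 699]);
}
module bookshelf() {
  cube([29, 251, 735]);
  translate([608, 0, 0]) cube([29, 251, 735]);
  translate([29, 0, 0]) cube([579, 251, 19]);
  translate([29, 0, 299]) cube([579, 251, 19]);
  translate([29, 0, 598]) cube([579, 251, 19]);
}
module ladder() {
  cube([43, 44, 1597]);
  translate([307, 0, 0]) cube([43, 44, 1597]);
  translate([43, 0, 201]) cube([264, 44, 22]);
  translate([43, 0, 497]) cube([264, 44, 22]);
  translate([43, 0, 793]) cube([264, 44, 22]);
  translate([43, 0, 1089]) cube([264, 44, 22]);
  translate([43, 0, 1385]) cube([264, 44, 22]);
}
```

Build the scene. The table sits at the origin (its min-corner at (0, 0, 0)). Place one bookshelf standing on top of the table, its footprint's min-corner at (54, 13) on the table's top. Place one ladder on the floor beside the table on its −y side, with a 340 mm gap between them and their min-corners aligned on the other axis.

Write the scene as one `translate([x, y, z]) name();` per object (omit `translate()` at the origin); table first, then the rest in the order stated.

table();
translate([54, 13, 733]) bookshelf();
translate([0, -384, 0]) ladder();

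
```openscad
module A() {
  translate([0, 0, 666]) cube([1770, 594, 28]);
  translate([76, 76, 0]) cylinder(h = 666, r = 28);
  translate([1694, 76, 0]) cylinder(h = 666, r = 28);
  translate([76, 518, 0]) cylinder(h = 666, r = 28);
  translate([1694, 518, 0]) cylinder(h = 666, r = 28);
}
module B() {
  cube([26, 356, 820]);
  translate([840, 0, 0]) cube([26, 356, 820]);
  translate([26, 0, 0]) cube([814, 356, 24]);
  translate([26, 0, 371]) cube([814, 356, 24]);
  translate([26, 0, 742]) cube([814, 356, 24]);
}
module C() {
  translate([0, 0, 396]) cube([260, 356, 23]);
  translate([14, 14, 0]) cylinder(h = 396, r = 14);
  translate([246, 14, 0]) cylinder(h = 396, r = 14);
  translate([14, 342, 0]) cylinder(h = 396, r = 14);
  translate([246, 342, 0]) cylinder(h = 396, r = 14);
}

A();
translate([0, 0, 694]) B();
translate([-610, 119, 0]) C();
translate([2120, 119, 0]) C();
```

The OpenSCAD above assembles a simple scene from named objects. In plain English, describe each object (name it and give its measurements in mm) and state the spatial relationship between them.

A is a rectangular dining table. The top is 1770×594×28 mm with its upper surface at z = 694 mm. It stands on four round legs of 56 mm diameter, each leg's bounding box inset 48 mm from the nearest pair of top edges, running from the floor to the underside of the top.

B is a bookshelf 866 mm wide overall, 356 mm deep and 820 mm tall. The two sides are 26 mm thick vertical panels. 3 horizontal shelves of 24 mm thickness span between the inner faces of the sides; the lowest shelf sits on the floor and shelves are stacked with a clear vertical gap of 347 mm between each pair.

C is a simple wooden stool: a rectangular seat 260 mm (x) by 356 mm (y), 23 mm thick, top face at z = 419 mm, on four round legs, each 28 mm in diameter. The legs rest on z = 0, each leg's axis is inset half a diameter from the nearest pair of seat edges (so the leg's bounding box is flush with the corner).

The bookshelf is on top of the table. Two stools sit around the table at the −x, +x sides.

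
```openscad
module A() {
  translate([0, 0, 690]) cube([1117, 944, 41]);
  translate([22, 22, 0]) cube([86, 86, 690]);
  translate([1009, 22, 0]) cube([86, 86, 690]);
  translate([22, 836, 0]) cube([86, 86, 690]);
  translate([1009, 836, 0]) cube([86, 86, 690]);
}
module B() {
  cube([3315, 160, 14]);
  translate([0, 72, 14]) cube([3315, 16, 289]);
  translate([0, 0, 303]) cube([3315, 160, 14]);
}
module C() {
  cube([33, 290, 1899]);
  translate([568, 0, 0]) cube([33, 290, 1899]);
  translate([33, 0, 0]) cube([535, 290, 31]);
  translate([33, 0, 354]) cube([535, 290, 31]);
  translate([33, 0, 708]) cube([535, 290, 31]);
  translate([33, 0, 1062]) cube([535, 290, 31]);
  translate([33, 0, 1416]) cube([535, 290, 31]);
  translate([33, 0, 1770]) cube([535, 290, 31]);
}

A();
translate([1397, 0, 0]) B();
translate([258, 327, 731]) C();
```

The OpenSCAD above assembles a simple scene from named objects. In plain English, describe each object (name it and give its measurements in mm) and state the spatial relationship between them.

A is a table with a 1117×944 mm rectangular top, 41 mm thick, top surface at z = 731 mm, supported by four 86×86 mm square legs, each inset 22 mm from the nearest pair of top edges, running from the floor.

B is an I-beam lying along x, 3315 mm long. Overall section height 317 mm. Two flanges 160 mm wide (y) and 14 mm thick, one on the floor and one at the top; a web 16 mm thick runs between them, centred on the flange width.

C is an open bookshelf. Two side panels, each 33 mm thick, 290 mm deep and 1899 mm tall, stand 601 mm apart (outside-to-outside). Between them sit 6 shelves, each 31 mm thick and 290 mm deep, spanning the full gap between the sides. The bottom shelf rests on the floor (its underside at z = 0) and the clear gap between one shelf's top and the next shelf's underside is 323 mm.

The I-beam is on the floor beside the table on its +x side. The bookshelf is on top of the table, centred.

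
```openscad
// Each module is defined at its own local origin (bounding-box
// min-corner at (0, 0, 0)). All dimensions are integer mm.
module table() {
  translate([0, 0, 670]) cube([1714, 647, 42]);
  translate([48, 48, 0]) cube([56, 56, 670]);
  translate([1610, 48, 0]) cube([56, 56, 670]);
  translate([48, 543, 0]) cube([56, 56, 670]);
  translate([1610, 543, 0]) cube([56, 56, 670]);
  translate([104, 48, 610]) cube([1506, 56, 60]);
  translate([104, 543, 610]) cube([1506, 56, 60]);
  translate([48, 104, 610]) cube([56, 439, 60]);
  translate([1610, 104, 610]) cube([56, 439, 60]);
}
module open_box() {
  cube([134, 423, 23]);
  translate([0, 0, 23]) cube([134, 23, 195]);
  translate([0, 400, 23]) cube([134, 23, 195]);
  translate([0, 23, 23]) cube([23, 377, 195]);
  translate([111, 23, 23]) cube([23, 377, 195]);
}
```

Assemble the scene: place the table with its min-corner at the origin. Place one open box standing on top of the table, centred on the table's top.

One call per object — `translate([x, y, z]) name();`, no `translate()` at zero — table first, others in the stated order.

table();
translate([790, 112, 712]) open_box();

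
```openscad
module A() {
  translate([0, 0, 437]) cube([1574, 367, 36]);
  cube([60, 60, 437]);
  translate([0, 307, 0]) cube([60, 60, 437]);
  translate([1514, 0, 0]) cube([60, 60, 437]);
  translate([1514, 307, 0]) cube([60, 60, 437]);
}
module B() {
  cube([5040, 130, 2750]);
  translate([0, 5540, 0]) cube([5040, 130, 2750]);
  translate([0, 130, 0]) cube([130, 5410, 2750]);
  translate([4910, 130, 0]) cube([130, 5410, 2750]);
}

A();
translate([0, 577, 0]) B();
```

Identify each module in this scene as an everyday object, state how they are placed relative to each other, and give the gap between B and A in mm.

The house frame's nearest face is 210 mm from the bench's +y face.

A is a bench. B is a house frame. The house frame is on the floor beside the bench on its +y side. The gap between the house frame and the bench is 210 mm.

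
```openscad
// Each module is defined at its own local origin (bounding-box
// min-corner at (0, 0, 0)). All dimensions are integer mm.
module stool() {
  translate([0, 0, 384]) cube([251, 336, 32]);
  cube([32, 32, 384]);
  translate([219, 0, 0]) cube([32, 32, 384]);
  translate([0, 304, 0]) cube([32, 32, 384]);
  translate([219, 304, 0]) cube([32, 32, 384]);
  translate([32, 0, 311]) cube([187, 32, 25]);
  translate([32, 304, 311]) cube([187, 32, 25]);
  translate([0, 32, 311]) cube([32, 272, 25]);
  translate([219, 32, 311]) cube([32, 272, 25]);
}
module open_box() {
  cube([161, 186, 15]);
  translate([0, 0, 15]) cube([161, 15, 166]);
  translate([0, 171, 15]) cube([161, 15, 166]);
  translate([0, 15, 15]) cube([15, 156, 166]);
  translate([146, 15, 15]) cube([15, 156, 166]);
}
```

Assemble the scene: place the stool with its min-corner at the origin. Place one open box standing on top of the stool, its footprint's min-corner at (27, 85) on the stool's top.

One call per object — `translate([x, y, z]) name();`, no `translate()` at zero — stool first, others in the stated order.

stool();
translate([27, 85, 416]) open_box();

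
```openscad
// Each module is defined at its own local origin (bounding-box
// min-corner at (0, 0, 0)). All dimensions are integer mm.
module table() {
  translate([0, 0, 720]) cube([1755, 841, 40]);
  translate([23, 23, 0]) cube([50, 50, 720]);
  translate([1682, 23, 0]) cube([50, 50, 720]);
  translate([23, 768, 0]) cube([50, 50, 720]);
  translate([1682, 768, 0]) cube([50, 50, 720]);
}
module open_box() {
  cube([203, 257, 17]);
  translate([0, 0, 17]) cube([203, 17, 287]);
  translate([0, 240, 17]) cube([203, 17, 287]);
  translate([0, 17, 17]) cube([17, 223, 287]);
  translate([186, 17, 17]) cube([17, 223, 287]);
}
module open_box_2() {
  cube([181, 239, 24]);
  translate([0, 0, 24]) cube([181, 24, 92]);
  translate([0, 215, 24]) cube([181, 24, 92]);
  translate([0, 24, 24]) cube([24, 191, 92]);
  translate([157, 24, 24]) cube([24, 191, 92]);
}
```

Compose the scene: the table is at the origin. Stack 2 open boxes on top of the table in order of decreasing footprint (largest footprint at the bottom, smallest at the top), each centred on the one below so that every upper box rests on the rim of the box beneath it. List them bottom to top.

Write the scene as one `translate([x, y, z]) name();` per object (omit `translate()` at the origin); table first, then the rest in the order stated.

table();
translate([776, 292, 760]) open_box();
translate([787, 301, 1064]) open_box_2();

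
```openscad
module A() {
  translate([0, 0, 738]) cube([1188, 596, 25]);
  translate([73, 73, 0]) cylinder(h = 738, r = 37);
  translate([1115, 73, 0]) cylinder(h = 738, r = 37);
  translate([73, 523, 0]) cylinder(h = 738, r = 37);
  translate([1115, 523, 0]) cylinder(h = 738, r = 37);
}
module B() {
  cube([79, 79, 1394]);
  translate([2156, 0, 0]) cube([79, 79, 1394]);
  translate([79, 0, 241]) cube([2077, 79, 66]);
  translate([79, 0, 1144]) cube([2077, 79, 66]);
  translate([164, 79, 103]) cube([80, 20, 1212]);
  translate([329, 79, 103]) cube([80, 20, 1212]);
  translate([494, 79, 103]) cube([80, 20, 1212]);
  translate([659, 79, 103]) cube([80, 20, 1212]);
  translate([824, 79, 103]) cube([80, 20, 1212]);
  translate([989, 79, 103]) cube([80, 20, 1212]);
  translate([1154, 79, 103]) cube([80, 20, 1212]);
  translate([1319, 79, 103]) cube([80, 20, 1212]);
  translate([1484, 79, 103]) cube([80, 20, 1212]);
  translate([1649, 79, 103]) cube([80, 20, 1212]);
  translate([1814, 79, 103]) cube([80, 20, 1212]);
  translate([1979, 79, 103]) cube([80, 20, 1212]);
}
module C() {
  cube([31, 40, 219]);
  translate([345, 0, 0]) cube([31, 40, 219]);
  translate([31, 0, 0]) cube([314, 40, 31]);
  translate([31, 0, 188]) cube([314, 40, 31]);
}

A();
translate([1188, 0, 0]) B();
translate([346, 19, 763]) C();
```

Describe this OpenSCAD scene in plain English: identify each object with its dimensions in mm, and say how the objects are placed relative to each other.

A is a rectangular dining table. The top is 1188×596×25 mm with its upper surface at z = 763 mm. It stands on four round legs of 74 mm diameter, each leg's bounding box inset 36 mm from the nearest pair of top edges, running from the floor to the underside of the top.

B is a fence section. Two 79×79 mm posts, 1394 mm tall, stand on the floor with a clear span of 2077 mm between their inner faces. Two horizontal rails of 79×66 mm section span the gap between the posts with their undersides at z = 241 mm and z = 1144 mm, flush with the posts' −y face. 12 pickets, each 80 mm wide, 20 mm thick and 1212 mm tall, are fixed to the +y face of the rails with their bottoms at z = 103 mm, evenly spaced across the span with equal gaps (rounded down to the nearest mm) at the −x end and between each pair — any rounding remainder accumulates at the +x end.

C is a rectangular picture frame lying in the x–z plane (depth along y). The opening is 314 mm wide (x) by 157 mm tall (z), surrounded by a border 31 mm wide on all four sides. The frame is 40 mm deep and is made of two full-height vertical stiles with two horizontal rails fitted between them.

The fence section is against the table's +x side, with their −y faces flush. The picture frame is on top of the table.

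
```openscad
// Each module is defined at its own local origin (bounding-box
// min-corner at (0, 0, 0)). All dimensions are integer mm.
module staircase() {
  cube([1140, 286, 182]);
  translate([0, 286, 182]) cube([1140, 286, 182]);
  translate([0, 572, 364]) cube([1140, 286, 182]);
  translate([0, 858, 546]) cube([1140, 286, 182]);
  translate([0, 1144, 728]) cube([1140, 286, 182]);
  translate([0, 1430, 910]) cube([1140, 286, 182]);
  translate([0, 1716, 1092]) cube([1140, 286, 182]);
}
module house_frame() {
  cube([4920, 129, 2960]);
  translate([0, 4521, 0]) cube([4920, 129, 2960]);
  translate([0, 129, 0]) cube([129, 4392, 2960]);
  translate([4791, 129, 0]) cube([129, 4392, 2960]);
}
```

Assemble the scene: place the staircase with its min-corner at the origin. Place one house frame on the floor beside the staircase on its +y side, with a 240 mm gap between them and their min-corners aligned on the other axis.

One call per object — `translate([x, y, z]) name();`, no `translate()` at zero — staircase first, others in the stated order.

staircase();
translate([0, 2242, 0]) house_frame();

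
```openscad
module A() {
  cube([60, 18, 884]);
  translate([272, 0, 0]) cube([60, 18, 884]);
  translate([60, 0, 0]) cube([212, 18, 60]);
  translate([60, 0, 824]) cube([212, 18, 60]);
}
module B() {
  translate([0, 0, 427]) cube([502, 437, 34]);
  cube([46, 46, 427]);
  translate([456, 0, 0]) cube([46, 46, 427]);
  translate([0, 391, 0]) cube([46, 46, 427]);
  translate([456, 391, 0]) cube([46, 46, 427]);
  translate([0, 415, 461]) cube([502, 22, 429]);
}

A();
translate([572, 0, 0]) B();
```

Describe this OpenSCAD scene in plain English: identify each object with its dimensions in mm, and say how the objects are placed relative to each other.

A is a rectangular picture frame lying in the x–z plane (depth along y). The opening is 212 mm wide (x) by 764 mm tall (z), surrounded by a border 60 mm wide on all four sides. The frame is 18 mm deep and is made of two full-height vertical stiles with two horizontal rails fitted between them.

B is a chair: 502×437 mm seat, 34 mm thick, top at z = 461 mm, on four 46 mm square corner legs flush with the seat edges. A 22 mm thick backrest slab spans the full seat width, extending 429 mm above the seat top, its back face flush with the seat's +y edge.

The chair is on the floor beside the picture frame on its +x side.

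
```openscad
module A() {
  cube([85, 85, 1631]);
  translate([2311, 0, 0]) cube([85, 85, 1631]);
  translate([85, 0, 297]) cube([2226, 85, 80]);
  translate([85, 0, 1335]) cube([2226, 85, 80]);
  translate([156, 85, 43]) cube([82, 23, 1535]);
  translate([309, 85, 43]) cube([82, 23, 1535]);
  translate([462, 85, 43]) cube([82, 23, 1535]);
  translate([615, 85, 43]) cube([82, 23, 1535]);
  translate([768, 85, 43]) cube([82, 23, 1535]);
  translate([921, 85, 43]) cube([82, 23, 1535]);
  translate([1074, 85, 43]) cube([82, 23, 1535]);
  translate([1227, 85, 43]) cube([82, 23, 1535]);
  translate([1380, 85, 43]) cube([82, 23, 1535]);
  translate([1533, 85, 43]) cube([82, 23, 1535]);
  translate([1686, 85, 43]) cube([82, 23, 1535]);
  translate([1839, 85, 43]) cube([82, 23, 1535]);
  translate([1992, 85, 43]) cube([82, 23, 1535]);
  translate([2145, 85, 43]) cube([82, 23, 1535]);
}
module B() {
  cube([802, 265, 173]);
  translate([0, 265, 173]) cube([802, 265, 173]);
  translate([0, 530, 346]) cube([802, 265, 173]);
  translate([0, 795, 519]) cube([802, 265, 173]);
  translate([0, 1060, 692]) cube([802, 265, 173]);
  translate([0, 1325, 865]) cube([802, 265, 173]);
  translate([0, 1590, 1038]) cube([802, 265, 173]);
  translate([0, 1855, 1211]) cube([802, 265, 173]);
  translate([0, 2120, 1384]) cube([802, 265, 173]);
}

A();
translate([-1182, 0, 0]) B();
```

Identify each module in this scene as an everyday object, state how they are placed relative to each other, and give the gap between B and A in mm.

A is a fence section. B is a staircase. The staircase is on the floor beside the fence section on its −x side. The gap between the staircase and the fence section is 380 mm.

The staircase's nearest face is 380 mm from the fence section's −x face.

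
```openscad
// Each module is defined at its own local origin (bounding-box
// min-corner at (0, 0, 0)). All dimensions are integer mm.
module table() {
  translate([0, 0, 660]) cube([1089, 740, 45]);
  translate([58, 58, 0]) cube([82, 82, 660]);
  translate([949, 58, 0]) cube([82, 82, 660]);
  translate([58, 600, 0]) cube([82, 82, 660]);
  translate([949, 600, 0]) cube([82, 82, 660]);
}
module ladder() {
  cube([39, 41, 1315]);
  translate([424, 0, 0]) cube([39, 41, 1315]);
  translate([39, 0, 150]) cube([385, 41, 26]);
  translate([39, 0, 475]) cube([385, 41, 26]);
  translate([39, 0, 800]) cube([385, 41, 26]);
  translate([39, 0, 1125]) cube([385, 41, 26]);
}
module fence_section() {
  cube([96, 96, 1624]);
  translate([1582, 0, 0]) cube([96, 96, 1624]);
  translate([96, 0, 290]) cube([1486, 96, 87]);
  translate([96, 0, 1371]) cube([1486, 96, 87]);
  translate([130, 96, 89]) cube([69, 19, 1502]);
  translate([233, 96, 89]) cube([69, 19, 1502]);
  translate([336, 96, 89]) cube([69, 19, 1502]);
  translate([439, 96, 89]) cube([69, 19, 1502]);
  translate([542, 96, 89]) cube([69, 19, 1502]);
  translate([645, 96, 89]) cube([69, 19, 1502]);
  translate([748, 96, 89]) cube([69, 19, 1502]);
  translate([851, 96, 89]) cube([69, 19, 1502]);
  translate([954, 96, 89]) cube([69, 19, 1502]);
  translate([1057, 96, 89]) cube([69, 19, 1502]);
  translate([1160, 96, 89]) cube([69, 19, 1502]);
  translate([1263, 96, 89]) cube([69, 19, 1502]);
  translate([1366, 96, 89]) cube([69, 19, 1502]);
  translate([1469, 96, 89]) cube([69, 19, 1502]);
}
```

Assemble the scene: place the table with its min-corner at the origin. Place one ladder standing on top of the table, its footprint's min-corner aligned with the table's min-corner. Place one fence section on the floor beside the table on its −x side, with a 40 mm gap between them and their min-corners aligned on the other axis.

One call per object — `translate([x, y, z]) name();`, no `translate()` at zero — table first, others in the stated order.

table();
translate([0, 0, 705]) ladder();
translate([-1718, 0, 0]) fence_section();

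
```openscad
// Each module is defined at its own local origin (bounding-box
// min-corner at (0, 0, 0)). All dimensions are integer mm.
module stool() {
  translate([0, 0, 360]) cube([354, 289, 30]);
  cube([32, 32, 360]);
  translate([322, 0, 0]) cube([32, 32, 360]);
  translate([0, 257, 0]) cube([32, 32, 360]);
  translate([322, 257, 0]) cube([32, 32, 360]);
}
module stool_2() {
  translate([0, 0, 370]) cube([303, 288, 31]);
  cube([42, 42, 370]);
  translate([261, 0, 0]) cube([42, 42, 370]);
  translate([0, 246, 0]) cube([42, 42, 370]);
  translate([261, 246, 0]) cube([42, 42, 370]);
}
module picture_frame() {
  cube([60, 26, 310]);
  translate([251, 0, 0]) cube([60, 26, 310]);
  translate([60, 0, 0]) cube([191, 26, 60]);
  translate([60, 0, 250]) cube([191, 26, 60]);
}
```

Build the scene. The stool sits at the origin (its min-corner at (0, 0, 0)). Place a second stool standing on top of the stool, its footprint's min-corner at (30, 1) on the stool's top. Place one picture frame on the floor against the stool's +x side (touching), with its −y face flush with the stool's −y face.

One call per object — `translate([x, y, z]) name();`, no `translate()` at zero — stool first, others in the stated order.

stool();
translate([30, 1, 390]) stool_2();
translate([354, 0, 0]) picture_frame();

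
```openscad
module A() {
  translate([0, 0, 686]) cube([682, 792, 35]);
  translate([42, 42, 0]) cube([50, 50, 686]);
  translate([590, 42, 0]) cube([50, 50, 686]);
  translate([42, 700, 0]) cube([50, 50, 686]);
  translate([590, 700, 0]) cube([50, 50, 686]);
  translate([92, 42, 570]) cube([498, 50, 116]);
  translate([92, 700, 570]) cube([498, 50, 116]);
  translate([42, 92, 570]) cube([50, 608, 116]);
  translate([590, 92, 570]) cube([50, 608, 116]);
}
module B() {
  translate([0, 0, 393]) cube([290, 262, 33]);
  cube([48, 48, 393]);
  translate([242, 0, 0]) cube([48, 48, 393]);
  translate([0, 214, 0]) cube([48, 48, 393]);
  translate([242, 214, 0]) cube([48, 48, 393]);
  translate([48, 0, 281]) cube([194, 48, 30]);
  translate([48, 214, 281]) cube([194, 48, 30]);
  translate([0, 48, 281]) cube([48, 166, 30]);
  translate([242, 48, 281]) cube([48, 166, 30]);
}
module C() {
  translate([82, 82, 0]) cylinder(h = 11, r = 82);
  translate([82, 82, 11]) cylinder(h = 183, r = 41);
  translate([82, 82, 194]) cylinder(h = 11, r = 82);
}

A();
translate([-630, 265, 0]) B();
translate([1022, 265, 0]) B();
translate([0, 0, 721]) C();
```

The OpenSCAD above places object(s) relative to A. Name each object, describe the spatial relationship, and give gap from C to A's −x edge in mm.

The spool's min-x is at 0; the table's min-x is 0; gap = 0 mm.

A is a table. B is a stool. C is a spool. Two stools sit around the table at the −x, +x sides. The spool is on top of the table. The gap from the spool to the table's −x edge is 0 mm.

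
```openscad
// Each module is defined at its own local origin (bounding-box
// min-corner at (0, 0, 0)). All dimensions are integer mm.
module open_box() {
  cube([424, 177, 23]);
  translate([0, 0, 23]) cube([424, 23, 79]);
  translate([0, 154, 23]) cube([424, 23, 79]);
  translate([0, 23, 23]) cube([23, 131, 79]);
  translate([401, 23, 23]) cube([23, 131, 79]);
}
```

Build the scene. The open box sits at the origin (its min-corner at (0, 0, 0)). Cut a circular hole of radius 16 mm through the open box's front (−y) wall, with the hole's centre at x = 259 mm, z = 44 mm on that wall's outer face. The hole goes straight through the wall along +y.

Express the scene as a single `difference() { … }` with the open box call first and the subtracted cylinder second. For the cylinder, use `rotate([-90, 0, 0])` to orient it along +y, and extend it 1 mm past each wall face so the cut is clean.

difference() {
  open_box();
  translate([259, -1, 44]) rotate([-90, 0, 0]) cylinder(h = 25, r = 16);
}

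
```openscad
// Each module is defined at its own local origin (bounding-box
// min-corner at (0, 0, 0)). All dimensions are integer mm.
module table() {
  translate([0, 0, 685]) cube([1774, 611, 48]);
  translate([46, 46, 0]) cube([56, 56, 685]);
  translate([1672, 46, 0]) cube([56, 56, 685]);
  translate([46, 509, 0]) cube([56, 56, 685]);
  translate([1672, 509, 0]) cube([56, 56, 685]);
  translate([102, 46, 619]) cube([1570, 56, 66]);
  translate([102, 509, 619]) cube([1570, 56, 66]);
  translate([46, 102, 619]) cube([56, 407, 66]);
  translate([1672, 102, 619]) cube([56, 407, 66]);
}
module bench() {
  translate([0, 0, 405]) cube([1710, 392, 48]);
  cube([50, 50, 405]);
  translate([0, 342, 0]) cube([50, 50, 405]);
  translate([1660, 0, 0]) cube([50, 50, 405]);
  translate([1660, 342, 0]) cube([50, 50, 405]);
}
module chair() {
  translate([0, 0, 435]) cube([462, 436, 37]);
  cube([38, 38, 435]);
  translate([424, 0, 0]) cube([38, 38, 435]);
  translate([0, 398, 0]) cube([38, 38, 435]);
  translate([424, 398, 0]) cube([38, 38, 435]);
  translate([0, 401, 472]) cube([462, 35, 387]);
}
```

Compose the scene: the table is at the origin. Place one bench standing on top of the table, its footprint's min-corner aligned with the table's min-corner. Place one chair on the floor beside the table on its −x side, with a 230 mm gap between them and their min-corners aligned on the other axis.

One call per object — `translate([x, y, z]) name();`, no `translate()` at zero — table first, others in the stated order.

table();
translate([0, 0, 733]) bench();
translate([-692, 0, 0]) chair();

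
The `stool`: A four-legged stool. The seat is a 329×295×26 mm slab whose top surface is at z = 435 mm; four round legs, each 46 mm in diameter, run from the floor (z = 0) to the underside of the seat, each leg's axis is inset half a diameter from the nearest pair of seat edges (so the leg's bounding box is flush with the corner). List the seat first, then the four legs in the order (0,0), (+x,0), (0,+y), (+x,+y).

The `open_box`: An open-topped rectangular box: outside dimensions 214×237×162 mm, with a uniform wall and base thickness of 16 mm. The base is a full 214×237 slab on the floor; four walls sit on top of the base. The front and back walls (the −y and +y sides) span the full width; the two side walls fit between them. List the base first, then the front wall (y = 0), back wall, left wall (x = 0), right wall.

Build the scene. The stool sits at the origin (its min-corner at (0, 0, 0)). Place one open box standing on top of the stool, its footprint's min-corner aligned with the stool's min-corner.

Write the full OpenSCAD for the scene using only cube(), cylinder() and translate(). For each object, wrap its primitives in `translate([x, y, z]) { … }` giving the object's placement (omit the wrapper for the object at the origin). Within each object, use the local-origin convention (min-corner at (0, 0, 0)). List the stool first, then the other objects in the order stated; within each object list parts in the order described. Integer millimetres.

translate([0, 0, 409]) cube([329, 295, 26]);
translate([23, 23, 0]) cylinder(h = 409, r = 23);
translate([306, 23, 0]) cylinder(h = 409, r = 23);
translate([23, 272, 0]) cylinder(h = 409, r = 23);
translate([306, 272, 0]) cylinder(h = 409, r = 23);
translate([0, 0, 435]) {
  cube([214, 237, 16]);
  translate([0, 0, 16]) cube([214, 16, 146]);
  translate([0, 221, 16]) cube([214, 16, 146]);
  translate([0, 16, 16]) cube([16, 205, 146]);
  translate([198, 16, 16]) cube([16, 205, 146]);
}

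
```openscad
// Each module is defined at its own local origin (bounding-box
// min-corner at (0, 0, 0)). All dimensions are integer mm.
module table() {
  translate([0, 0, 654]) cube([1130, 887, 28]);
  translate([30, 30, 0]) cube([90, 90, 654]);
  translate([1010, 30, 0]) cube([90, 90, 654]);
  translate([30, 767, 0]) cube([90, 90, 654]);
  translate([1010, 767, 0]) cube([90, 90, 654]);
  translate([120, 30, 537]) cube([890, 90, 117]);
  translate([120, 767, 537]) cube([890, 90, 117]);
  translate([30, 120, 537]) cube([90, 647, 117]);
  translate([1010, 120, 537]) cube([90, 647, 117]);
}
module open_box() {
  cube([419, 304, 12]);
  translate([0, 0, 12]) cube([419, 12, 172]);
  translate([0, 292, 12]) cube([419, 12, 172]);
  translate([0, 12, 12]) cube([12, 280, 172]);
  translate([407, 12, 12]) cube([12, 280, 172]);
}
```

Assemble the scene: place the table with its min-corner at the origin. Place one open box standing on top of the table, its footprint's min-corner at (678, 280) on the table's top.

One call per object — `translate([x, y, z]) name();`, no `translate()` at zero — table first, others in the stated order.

table();
translate([678, 280, 682]) open_box();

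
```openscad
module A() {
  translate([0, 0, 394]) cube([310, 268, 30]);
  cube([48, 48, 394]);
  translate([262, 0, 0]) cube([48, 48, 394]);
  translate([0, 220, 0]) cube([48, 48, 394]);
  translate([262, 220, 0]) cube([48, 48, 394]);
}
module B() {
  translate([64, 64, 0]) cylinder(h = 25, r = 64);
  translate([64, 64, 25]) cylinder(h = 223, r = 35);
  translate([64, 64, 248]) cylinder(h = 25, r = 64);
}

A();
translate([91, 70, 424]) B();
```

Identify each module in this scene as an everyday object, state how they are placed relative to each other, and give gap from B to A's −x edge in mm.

A is a stool. B is a spool. The spool is on top of the stool, centred. The gap from the spool to the stool's −x edge is 91 mm.

The spool's min-x is at 91; the stool's min-x is 0; gap = 91 mm.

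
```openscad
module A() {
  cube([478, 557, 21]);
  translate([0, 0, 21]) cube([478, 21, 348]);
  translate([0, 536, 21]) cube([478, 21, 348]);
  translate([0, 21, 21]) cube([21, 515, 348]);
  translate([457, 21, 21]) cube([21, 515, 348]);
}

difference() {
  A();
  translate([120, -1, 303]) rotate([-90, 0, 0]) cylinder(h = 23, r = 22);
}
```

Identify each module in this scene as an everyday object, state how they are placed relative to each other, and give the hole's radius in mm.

A is an open box. The open box has a circular hole through its front wall. The hole's radius is 22 mm.

The subtracted cylinder has r = 22 mm.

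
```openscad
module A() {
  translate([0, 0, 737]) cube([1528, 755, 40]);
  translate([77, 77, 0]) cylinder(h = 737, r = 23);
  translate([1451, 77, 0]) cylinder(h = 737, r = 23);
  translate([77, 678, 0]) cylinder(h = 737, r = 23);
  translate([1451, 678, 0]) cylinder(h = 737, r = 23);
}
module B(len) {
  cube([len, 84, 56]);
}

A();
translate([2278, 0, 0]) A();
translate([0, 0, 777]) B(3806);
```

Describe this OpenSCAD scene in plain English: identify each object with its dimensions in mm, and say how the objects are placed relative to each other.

A is a table with a 1528×755 mm rectangular top, 40 mm thick, top surface at z = 777 mm, supported by four round legs of 46 mm diameter, each leg's bounding box inset 54 mm from the nearest pair of top edges, running from the floor.

B is a rectangular beam 3806 mm long (x), 84 mm deep (y), 56 mm thick (z).

The beam spans the tops of two tables placed 750 mm apart, resting at z = 777 mm.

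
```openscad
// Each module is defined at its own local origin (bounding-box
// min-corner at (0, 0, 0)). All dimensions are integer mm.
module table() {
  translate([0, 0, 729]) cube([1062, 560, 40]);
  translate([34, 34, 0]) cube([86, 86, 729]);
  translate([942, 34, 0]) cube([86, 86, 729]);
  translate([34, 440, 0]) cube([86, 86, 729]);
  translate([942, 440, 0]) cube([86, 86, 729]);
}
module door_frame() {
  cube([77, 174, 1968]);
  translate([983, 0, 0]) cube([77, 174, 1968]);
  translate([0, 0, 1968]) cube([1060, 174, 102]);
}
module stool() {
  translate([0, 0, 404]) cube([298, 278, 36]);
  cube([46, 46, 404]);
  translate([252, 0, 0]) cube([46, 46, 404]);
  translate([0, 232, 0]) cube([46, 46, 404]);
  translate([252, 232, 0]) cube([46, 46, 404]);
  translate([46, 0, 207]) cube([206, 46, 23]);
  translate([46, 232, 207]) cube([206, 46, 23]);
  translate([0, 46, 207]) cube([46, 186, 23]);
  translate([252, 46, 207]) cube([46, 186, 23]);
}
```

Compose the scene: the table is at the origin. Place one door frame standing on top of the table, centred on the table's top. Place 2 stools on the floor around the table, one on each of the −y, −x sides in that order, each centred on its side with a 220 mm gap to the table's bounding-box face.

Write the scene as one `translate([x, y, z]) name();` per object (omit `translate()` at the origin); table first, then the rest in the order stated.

table();
translate([1, 193, 769]) door_frame();
translate([382, -498, 0]) stool();
translate([-518, 141, 0]) stool();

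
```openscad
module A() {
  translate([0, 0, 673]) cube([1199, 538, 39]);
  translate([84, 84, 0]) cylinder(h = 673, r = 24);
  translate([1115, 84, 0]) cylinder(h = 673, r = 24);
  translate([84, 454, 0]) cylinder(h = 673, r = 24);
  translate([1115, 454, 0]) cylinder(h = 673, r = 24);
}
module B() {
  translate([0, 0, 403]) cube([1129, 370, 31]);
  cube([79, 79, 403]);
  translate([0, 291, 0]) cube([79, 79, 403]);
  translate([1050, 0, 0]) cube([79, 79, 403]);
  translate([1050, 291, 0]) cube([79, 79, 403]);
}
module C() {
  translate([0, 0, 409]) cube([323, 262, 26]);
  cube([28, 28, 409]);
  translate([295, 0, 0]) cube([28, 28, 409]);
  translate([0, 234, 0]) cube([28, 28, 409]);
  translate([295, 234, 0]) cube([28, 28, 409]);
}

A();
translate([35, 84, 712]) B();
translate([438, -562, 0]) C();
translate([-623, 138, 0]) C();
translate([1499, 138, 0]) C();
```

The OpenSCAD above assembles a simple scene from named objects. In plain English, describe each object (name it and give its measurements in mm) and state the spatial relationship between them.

A is a table: top 1199 mm (x) × 538 mm (y), 39 mm thick, upper face at z = 712 mm, on four round legs of 48 mm diameter, each leg's bounding box inset 60 mm from the nearest pair of top edges, running from z = 0 to the bottom of the top.

B is a bench: a 1129×370 mm seat slab, 31 mm thick, top at z = 434 mm, on four 79×79 mm square legs flush with the seat corners and standing on z = 0.

C is a simple wooden stool: a rectangular seat 323 mm (x) by 262 mm (y), 26 mm thick, top face at z = 435 mm, on four square legs, each 28×28 mm in cross-section. The legs rest on z = 0, each flush with a corner of the seat.

The bench is on top of the table, centred. Three stools sit around the table at the −y, −x, +x sides.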